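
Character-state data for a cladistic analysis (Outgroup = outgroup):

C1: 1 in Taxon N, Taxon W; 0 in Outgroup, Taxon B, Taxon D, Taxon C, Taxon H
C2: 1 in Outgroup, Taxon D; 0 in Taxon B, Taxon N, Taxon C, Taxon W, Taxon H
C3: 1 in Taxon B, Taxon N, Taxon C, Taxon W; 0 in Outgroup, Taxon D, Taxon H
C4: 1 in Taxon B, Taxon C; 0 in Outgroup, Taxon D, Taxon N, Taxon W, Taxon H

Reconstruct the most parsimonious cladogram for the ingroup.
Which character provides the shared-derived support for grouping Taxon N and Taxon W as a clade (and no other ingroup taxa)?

Character polarity is set by the outgroup: the derived state is whichever differs from the outgroup's state, so for C2 the derived state is '0', and for the remaining characters it is '1'.
C1: derived state '1' in Taxon N and Taxon W only — synapomorphy for {Taxon N, Taxon W}.
C2 (derived state '0') is shared by Taxon B, Taxon C, Taxon H, Taxon N, and Taxon W — a synapomorphy uniting that clade.
C3 (derived state '1') is shared by Taxon B, Taxon C, Taxon N, and Taxon W — a synapomorphy uniting that clade.
Only Taxon B and Taxon C show the derived state '1' for C4, supporting them as a clade.
Most parsimonious ingroup topology: ((((Taxon B,Taxon C),(Taxon N,Taxon W)),Taxon H),Taxon D).
The clade {Taxon N, Taxon W} is supported by C1: its derived state '1' occurs in exactly those taxa and in no other taxon (including the outgroup).

C1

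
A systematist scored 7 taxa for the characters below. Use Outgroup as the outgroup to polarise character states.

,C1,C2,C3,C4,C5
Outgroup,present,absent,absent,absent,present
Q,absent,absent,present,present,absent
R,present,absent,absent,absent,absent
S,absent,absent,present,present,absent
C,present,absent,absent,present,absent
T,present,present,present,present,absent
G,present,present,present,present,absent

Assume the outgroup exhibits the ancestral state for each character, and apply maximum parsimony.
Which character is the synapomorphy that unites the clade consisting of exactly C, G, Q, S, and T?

Character polarity is set by the outgroup: the derived state is whichever differs from the outgroup's state, so for C1, C5 the derived state is 'absent', and for the remaining characters it is 'present'.
C1 (derived state 'absent') is shared by Q and S — a synapomorphy uniting that clade.
Only G and T show the derived state 'present' for C2, supporting them as a clade.
Only G, Q, S, and T show the derived state 'present' for C3, supporting them as a clade.
C4 (derived state 'present') is shared by C, G, Q, S, and T — a synapomorphy uniting that clade.
All ingroup taxa share the derived state 'absent' for C5; it defines the ingroup but does not resolve relationships within it.
Most parsimonious ingroup topology: ((((Q,S),(T,G)),C),R).
The clade {C, G, Q, S, T} is supported by C4: its derived state 'present' occurs in exactly those taxa and in no other taxon (including the outgroup).

C4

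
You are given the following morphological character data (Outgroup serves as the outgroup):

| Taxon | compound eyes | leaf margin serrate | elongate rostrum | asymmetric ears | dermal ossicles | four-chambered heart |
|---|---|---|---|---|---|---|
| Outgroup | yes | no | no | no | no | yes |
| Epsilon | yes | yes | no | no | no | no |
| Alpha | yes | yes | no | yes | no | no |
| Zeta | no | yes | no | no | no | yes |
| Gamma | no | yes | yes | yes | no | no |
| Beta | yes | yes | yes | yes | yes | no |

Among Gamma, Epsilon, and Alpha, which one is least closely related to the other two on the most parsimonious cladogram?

Character polarity is set by the outgroup: the derived state is whichever differs from the outgroup's state, so for compound eyes, four-chambered heart the derived state is 'no', and for the remaining characters it is 'yes'.
compound eyes (state 'no') occurs in Gamma and Zeta but conflicts with the nesting implied by the other characters — most parsimoniously interpreted as homoplasy.
leaf margin serrate (derived state 'yes') is shared by all ingroup taxa — unites the whole ingroup.
Only Beta and Gamma show the derived state 'yes' for elongate rostrum, supporting them as a clade.
Only Alpha, Beta, and Gamma show the derived state 'yes' for asymmetric ears, supporting them as a clade.
dermal ossicles: derived state 'yes' in Beta only — an autapomorphy, so it tells us nothing about relationships among taxa.
four-chambered heart: derived state 'no' in Alpha, Beta, Epsilon, and Gamma only — synapomorphy for {Alpha, Beta, Epsilon, Gamma}.
Most parsimonious ingroup topology: ((Epsilon,(Alpha,(Gamma,Beta))),Zeta).
Alpha and Gamma share a more recent common ancestor with each other than either does with Epsilon, so Epsilon is the least closely related of the three.

Epsilon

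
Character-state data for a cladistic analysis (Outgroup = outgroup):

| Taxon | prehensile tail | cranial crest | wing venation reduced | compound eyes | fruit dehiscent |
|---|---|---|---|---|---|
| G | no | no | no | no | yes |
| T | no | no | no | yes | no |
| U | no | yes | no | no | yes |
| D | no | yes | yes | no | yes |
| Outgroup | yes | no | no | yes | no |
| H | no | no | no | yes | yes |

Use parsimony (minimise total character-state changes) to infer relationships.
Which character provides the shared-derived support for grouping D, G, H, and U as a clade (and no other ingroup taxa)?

Character polarity is set by the outgroup: the derived state is whichever differs from the outgroup's state, so for prehensile tail, compound eyes the derived state is 'no', and for the remaining characters it is 'yes'.
prehensile tail (derived state 'no') is shared by all ingroup taxa — unites the whole ingroup.
cranial crest: derived state 'yes' in D and U only — synapomorphy for {D, U}.
wing venation reduced: derived state 'yes' in D only — an autapomorphy, so it tells us nothing about relationships among taxa.
compound eyes (derived state 'no') is shared by D, G, and U — a synapomorphy uniting that clade.
fruit dehiscent: derived state 'yes' in D, G, H, and U only — synapomorphy for {D, G, H, U}.
Most parsimonious ingroup topology: ((((D,U),G),H),T).
The clade {D, G, H, U} is supported by fruit dehiscent: its derived state 'yes' occurs in exactly those taxa and in no other taxon (including the outgroup).

fruit dehiscent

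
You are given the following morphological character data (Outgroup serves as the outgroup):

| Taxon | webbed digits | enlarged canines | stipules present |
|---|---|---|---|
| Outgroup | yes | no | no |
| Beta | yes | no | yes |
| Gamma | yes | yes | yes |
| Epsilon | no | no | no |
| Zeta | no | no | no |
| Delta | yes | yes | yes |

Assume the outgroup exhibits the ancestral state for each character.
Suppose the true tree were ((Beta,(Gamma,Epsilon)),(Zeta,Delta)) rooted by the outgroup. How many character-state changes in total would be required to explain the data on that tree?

7

Map each character onto ((Beta,(Gamma,Epsilon)),(Zeta,Delta)) (rooted by Outgroup) and count the minimum state changes it requires (Fitch parsimony):
webbed digits: 2; enlarged canines: 2; stipules present: 3.
Total tree length = 7.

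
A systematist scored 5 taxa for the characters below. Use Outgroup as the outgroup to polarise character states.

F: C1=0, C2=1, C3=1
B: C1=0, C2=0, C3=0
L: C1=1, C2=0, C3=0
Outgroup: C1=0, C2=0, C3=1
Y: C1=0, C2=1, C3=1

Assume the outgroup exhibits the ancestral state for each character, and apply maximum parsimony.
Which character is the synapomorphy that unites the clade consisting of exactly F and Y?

C2

Character polarity is set by the outgroup: the derived state is whichever differs from the outgroup's state, so for C3 the derived state is '0', and for the remaining characters it is '1'.
C1 (derived state '1') is unique to L (autapomorphy; uninformative for grouping).
C2: derived state '1' in F and Y only — synapomorphy for {F, Y}.
C3 (derived state '0') is shared by B and L — a synapomorphy uniting that clade.
Most parsimonious ingroup topology: ((Y,F),(B,L)).
The clade {F, Y} is supported by C2: its derived state '1' occurs in exactly those taxa and in no other taxon (including the outgroup).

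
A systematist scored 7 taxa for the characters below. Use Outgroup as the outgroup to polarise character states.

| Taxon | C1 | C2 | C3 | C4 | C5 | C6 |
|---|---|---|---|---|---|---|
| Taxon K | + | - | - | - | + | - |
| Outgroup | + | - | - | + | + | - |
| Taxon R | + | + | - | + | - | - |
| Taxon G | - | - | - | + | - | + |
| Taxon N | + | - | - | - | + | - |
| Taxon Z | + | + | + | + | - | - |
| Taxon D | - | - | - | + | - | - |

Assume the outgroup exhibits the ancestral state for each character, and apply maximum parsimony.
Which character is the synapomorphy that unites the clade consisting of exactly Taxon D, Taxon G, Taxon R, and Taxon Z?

Character polarity is set by the outgroup: the derived state is whichever differs from the outgroup's state, so for C1, C4, C5 the derived state is '-', and for the remaining characters it is '+'.
C1: derived state '-' in Taxon D and Taxon G only — synapomorphy for {Taxon D, Taxon G}.
Only Taxon R and Taxon Z show the derived state '+' for C2, supporting them as a clade.
C3 (derived state '+') is unique to Taxon Z (autapomorphy; uninformative for grouping).
C4 (derived state '-') is shared by Taxon K and Taxon N — a synapomorphy uniting that clade.
C5 (derived state '-') is shared by Taxon D, Taxon G, Taxon R, and Taxon Z — a synapomorphy uniting that clade.
C6: derived state '+' in Taxon G only — an autapomorphy, so it tells us nothing about relationships among taxa.
Most parsimonious ingroup topology: (((Taxon Z,Taxon R),(Taxon G,Taxon D)),(Taxon K,Taxon N)).
The clade {Taxon D, Taxon G, Taxon R, Taxon Z} is supported by C5: its derived state '-' occurs in exactly those taxa and in no other taxon (including the outgroup).

C5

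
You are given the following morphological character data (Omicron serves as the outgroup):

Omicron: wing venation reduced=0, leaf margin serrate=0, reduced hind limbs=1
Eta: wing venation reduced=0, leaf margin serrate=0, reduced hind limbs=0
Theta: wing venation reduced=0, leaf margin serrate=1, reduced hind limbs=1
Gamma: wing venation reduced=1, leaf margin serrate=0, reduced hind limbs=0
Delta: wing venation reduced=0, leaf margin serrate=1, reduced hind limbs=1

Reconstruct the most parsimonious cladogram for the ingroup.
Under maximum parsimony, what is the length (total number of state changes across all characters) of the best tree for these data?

Character polarity is set by the outgroup: the derived state is whichever differs from the outgroup's state, so for reduced hind limbs the derived state is '0', and for the remaining characters it is '1'.
wing venation reduced: derived state '1' in Gamma only — an autapomorphy, so it tells us nothing about relationships among taxa.
Only Delta and Theta show the derived state '1' for leaf margin serrate, supporting them as a clade.
Only Eta and Gamma show the derived state '0' for reduced hind limbs, supporting them as a clade.
Most parsimonious ingroup topology: ((Eta,Gamma),(Theta,Delta)).
Changes per character on this tree: wing venation reduced: 1; leaf margin serrate: 1; reduced hind limbs: 1.
Total = 3.

3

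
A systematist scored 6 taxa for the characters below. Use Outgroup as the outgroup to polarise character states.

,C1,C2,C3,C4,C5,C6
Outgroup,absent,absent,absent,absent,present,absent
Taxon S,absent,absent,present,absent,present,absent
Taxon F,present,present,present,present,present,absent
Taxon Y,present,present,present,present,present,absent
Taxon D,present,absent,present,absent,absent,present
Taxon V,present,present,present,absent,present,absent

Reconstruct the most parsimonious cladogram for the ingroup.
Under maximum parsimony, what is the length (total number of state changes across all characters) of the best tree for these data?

Character polarity is set by the outgroup: the derived state is whichever differs from the outgroup's state, so for C5 the derived state is 'absent', and for the remaining characters it is 'present'.
Only Taxon D, Taxon F, Taxon V, and Taxon Y show the derived state 'present' for C1, supporting them as a clade.
C2: derived state 'present' in Taxon F, Taxon V, and Taxon Y only — synapomorphy for {Taxon F, Taxon V, Taxon Y}.
C3 (derived state 'present') is shared by all ingroup taxa — unites the whole ingroup.
C4 (derived state 'present') is shared by Taxon F and Taxon Y — a synapomorphy uniting that clade.
C5: derived state 'absent' in Taxon D only — an autapomorphy, so it tells us nothing about relationships among taxa.
C6 (derived state 'present') is unique to Taxon D (autapomorphy; uninformative for grouping).
Most parsimonious ingroup topology: (Taxon S,(((Taxon F,Taxon Y),Taxon V),Taxon D)).
Changes per character on this tree: C1: 1; C2: 1; C3: 1; C4: 1; C5: 1; C6: 1.
Total = 6.

6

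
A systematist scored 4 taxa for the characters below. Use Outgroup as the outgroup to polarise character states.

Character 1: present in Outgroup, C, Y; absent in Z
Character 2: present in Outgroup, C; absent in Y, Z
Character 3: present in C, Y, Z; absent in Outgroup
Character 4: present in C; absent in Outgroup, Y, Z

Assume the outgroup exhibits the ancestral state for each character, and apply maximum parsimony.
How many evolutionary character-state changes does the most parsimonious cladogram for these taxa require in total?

Character polarity is set by the outgroup: the derived state is whichever differs from the outgroup's state, so for Character 1, Character 2 the derived state is 'absent', and for the remaining characters it is 'present'.
Character 1 (derived state 'absent') is unique to Z (autapomorphy; uninformative for grouping).
Character 2 (derived state 'absent') is shared by Y and Z — a synapomorphy uniting that clade.
Character 3 (derived state 'present') is shared by all ingroup taxa — unites the whole ingroup.
Character 4: derived state 'present' in C only — an autapomorphy, so it tells us nothing about relationships among taxa.
Most parsimonious ingroup topology: (C,(Y,Z)).
Changes per character on this tree: Character 1: 1; Character 2: 1; Character 3: 1; Character 4: 1.
Total = 4.

4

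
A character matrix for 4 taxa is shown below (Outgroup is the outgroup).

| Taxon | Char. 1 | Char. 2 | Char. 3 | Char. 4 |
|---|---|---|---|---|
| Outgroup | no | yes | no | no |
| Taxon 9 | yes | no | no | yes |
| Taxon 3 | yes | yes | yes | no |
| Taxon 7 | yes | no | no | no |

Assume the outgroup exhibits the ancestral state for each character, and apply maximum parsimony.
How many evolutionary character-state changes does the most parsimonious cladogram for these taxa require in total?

Character polarity is set by the outgroup: the derived state is whichever differs from the outgroup's state, so for Char. 2 the derived state is 'no', and for the remaining characters it is 'yes'.
Char. 1 (derived state 'yes') is shared by all ingroup taxa — unites the whole ingroup.
Only Taxon 7 and Taxon 9 show the derived state 'no' for Char. 2, supporting them as a clade.
Char. 3 (derived state 'yes') is unique to Taxon 3 (autapomorphy; uninformative for grouping).
Char. 4: derived state 'yes' in Taxon 9 only — an autapomorphy, so it tells us nothing about relationships among taxa.
Most parsimonious ingroup topology: ((Taxon 9,Taxon 7),Taxon 3).
Changes per character on this tree: Char. 1: 1; Char. 2: 1; Char. 3: 1; Char. 4: 1.
Total = 4.

4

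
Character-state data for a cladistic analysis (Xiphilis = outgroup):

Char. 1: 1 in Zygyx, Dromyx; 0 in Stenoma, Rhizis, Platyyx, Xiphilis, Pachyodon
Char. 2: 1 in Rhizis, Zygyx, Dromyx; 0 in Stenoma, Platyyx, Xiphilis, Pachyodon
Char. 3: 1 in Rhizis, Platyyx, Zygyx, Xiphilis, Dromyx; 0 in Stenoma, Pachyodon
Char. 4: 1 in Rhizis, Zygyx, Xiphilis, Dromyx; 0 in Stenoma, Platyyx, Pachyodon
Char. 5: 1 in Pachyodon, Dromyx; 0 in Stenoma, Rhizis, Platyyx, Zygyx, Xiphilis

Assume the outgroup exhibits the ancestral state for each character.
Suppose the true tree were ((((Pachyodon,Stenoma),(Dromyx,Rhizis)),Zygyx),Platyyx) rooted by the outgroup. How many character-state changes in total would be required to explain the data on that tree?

9

Map each character onto ((((Pachyodon,Stenoma),(Dromyx,Rhizis)),Zygyx),Platyyx) (rooted by Xiphilis) and count the minimum state changes it requires (Fitch parsimony):
Char. 1: 2; Char. 2: 2; Char. 3: 1; Char. 4: 2; Char. 5: 2.
Total tree length = 9.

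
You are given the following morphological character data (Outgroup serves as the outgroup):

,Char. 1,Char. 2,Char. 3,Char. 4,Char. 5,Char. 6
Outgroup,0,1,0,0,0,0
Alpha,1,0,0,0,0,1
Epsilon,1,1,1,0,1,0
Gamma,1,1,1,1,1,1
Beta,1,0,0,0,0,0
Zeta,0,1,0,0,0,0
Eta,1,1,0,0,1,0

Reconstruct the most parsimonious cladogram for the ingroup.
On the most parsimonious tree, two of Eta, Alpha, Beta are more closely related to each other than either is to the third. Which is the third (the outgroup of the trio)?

Character polarity is set by the outgroup: the derived state is whichever differs from the outgroup's state, so for Char. 2 the derived state is '0', and for the remaining characters it is '1'.
Only Alpha, Beta, Epsilon, Eta, and Gamma show the derived state '1' for Char. 1, supporting them as a clade.
Only Alpha and Beta show the derived state '0' for Char. 2, supporting them as a clade.
Char. 3: derived state '1' in Epsilon and Gamma only — synapomorphy for {Epsilon, Gamma}.
Char. 4: derived state '1' in Gamma only — an autapomorphy, so it tells us nothing about relationships among taxa.
Only Epsilon, Eta, and Gamma show the derived state '1' for Char. 5, supporting them as a clade.
Char. 6 (state '1') occurs in Alpha and Gamma but conflicts with the nesting implied by the other characters — most parsimoniously interpreted as homoplasy.
Most parsimonious ingroup topology: (((Alpha,Beta),((Epsilon,Gamma),Eta)),Zeta).
Beta and Alpha share a more recent common ancestor with each other than either does with Eta, so Eta is the least closely related of the three.

Eta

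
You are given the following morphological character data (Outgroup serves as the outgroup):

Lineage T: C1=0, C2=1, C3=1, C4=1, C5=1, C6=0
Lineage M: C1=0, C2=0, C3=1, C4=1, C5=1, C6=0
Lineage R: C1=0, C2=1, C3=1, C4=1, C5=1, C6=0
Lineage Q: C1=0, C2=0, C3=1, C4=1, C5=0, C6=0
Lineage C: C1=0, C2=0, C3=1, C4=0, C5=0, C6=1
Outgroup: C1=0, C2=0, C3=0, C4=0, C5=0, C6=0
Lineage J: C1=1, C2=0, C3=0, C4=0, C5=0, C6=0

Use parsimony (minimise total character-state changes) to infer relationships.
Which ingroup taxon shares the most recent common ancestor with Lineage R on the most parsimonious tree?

The outgroup has state '0' for every character, so '1' is the derived state throughout.
C1: derived state '1' in Lineage J only — an autapomorphy, so it tells us nothing about relationships among taxa.
Only Lineage R and Lineage T show the derived state '1' for C2, supporting them as a clade.
C3 (derived state '1') is shared by Lineage C, Lineage M, Lineage Q, Lineage R, and Lineage T — a synapomorphy uniting that clade.
C4: derived state '1' in Lineage M, Lineage Q, Lineage R, and Lineage T only — synapomorphy for {Lineage M, Lineage Q, Lineage R, Lineage T}.
C5 (derived state '1') is shared by Lineage M, Lineage R, and Lineage T — a synapomorphy uniting that clade.
C6 (derived state '1') is unique to Lineage C (autapomorphy; uninformative for grouping).
Most parsimonious ingroup topology: ((((Lineage M,(Lineage T,Lineage R)),Lineage Q),Lineage C),Lineage J).
Lineage R and Lineage T form a cherry on this tree, so they are sister taxa.

Lineage T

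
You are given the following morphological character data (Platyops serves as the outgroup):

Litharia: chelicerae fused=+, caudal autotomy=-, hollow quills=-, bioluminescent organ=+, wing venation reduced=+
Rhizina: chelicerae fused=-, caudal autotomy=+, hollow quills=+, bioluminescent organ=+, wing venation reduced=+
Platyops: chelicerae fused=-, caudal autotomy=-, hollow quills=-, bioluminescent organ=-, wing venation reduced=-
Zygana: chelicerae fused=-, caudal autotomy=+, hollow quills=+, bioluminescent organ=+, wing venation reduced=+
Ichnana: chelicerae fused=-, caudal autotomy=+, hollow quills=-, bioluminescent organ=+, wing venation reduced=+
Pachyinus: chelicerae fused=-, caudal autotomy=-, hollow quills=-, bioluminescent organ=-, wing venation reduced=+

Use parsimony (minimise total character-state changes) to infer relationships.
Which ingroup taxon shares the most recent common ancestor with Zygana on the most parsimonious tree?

The outgroup has state '-' for every character, so '+' is the derived state throughout.
chelicerae fused: derived state '+' in Litharia only — an autapomorphy, so it tells us nothing about relationships among taxa.
Only Ichnana, Rhizina, and Zygana show the derived state '+' for caudal autotomy, supporting them as a clade.
hollow quills (derived state '+') is shared by Rhizina and Zygana — a synapomorphy uniting that clade.
bioluminescent organ: derived state '+' in Ichnana, Litharia, Rhizina, and Zygana only — synapomorphy for {Ichnana, Litharia, Rhizina, Zygana}.
All ingroup taxa share the derived state '+' for wing venation reduced; it defines the ingroup but does not resolve relationships within it.
Most parsimonious ingroup topology: (((Ichnana,(Rhizina,Zygana)),Litharia),Pachyinus).
Zygana and Rhizina form a cherry on this tree, so they are sister taxa.

Rhizina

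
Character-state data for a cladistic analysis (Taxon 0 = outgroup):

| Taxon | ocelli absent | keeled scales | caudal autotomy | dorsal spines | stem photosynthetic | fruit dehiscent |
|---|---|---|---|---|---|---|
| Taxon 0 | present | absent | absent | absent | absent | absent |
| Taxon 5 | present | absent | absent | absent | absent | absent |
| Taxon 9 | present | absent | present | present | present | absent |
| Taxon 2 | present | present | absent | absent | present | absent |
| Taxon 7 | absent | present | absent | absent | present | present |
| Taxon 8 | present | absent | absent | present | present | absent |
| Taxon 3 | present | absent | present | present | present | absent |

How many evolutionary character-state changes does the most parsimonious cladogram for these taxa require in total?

Character polarity is set by the outgroup: the derived state is whichever differs from the outgroup's state, so for ocelli absent the derived state is 'absent', and for the remaining characters it is 'present'.
ocelli absent: derived state 'absent' in Taxon 7 only — an autapomorphy, so it tells us nothing about relationships among taxa.
keeled scales (derived state 'present') is shared by Taxon 2 and Taxon 7 — a synapomorphy uniting that clade.
caudal autotomy (derived state 'present') is shared by Taxon 3 and Taxon 9 — a synapomorphy uniting that clade.
dorsal spines (derived state 'present') is shared by Taxon 3, Taxon 8, and Taxon 9 — a synapomorphy uniting that clade.
stem photosynthetic: derived state 'present' in Taxon 2, Taxon 3, Taxon 7, Taxon 8, and Taxon 9 only — synapomorphy for {Taxon 2, Taxon 3, Taxon 7, Taxon 8, Taxon 9}.
fruit dehiscent (derived state 'present') is unique to Taxon 7 (autapomorphy; uninformative for grouping).
Most parsimonious ingroup topology: (Taxon 5,(((Taxon 9,Taxon 3),Taxon 8),(Taxon 2,Taxon 7))).
Changes per character on this tree: ocelli absent: 1; keeled scales: 1; caudal autotomy: 1; dorsal spines: 1; stem photosynthetic: 1; fruit dehiscent: 1.
Total = 6.

6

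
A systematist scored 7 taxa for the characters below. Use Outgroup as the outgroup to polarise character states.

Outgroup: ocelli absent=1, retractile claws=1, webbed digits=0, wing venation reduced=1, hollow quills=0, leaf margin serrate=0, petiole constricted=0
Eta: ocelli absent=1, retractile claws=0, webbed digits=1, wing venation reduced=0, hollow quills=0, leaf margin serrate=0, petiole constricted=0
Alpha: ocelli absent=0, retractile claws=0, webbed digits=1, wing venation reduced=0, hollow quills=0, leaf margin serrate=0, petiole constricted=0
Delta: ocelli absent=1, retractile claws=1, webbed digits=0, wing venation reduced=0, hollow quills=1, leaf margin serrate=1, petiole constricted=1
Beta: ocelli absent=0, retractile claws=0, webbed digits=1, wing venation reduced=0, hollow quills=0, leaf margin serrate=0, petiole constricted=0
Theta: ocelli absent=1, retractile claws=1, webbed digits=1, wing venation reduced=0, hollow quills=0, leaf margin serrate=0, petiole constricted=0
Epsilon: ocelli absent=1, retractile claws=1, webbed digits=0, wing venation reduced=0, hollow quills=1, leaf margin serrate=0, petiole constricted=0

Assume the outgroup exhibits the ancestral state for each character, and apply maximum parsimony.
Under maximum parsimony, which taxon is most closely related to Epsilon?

Delta

Character polarity is set by the outgroup: the derived state is whichever differs from the outgroup's state, so for ocelli absent, retractile claws, wing venation reduced the derived state is '0', and for the remaining characters it is '1'.
ocelli absent (derived state '0') is shared by Alpha and Beta — a synapomorphy uniting that clade.
retractile claws: derived state '0' in Alpha, Beta, and Eta only — synapomorphy for {Alpha, Beta, Eta}.
Only Alpha, Beta, Eta, and Theta show the derived state '1' for webbed digits, supporting them as a clade.
All ingroup taxa share the derived state '0' for wing venation reduced; it defines the ingroup but does not resolve relationships within it.
Only Delta and Epsilon show the derived state '1' for hollow quills, supporting them as a clade.
leaf margin serrate: derived state '1' in Delta only — an autapomorphy, so it tells us nothing about relationships among taxa.
petiole constricted: derived state '1' in Delta only — an autapomorphy, so it tells us nothing about relationships among taxa.
Most parsimonious ingroup topology: (((Eta,(Alpha,Beta)),Theta),(Delta,Epsilon)).
Epsilon and Delta form a cherry on this tree, so they are sister taxa.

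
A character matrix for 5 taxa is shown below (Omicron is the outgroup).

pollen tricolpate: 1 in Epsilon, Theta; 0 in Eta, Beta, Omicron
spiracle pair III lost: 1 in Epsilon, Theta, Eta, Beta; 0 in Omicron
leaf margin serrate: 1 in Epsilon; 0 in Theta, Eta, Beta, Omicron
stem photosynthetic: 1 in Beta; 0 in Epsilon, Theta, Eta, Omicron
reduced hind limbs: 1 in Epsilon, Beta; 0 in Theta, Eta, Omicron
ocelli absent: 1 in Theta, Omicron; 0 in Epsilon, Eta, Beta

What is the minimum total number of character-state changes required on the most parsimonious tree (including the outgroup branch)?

7

Character polarity is set by the outgroup: the derived state is whichever differs from the outgroup's state, so for ocelli absent the derived state is '0', and for the remaining characters it is '1'.
pollen tricolpate (state '1') occurs in Epsilon and Theta but conflicts with the nesting implied by the other characters — most parsimoniously interpreted as homoplasy.
All ingroup taxa share the derived state '1' for spiracle pair III lost; it defines the ingroup but does not resolve relationships within it.
leaf margin serrate: derived state '1' in Epsilon only — an autapomorphy, so it tells us nothing about relationships among taxa.
stem photosynthetic (derived state '1') is unique to Beta (autapomorphy; uninformative for grouping).
Only Beta and Epsilon show the derived state '1' for reduced hind limbs, supporting them as a clade.
Only Beta, Epsilon, and Eta show the derived state '0' for ocelli absent, supporting them as a clade.
Most parsimonious ingroup topology: (((Epsilon,Beta),Eta),Theta).
Changes per character on this tree: pollen tricolpate: 2; spiracle pair III lost: 1; leaf margin serrate: 1; stem photosynthetic: 1; reduced hind limbs: 1; ocelli absent: 1.
Total = 7.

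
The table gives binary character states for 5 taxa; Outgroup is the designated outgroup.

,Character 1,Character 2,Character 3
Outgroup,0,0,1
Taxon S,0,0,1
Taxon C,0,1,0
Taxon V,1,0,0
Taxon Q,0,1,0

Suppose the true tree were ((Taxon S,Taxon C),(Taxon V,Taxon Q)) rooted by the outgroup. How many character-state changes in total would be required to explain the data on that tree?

Map each character onto ((Taxon S,Taxon C),(Taxon V,Taxon Q)) (rooted by Outgroup) and count the minimum state changes it requires (Fitch parsimony):
Character 1: 1; Character 2: 2; Character 3: 2.
Total tree length = 5.

5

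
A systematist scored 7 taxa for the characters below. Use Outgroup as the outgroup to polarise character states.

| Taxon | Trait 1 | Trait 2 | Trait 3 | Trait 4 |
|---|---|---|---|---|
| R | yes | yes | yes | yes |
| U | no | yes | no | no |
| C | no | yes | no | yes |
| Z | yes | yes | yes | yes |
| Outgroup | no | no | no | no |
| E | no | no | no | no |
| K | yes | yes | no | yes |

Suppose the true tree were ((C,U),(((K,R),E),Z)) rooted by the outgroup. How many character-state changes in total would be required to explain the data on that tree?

Map each character onto ((C,U),(((K,R),E),Z)) (rooted by Outgroup) and count the minimum state changes it requires (Fitch parsimony):
Trait 1: 2; Trait 2: 2; Trait 3: 2; Trait 4: 3.
Total tree length = 9.

9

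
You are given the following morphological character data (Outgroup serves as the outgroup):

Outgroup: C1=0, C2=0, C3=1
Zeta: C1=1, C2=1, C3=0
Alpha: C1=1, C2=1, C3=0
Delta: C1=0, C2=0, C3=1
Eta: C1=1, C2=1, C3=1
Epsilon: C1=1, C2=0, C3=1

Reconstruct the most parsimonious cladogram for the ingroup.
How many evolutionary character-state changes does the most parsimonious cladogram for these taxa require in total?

Character polarity is set by the outgroup: the derived state is whichever differs from the outgroup's state, so for C3 the derived state is '0', and for the remaining characters it is '1'.
C1 (derived state '1') is shared by Alpha, Epsilon, Eta, and Zeta — a synapomorphy uniting that clade.
Only Alpha, Eta, and Zeta show the derived state '1' for C2, supporting them as a clade.
C3 (derived state '0') is shared by Alpha and Zeta — a synapomorphy uniting that clade.
Most parsimonious ingroup topology: ((((Zeta,Alpha),Eta),Epsilon),Delta).
Changes per character on this tree: C1: 1; C2: 1; C3: 1.
Total = 3.

3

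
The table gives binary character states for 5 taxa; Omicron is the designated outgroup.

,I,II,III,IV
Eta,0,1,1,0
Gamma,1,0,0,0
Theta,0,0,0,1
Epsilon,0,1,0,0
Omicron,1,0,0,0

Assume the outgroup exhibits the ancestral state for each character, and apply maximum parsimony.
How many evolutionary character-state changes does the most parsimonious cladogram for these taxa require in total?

Character polarity is set by the outgroup: the derived state is whichever differs from the outgroup's state, so for I the derived state is '0', and for the remaining characters it is '1'.
I: derived state '0' in Epsilon, Eta, and Theta only — synapomorphy for {Epsilon, Eta, Theta}.
II: derived state '1' in Epsilon and Eta only — synapomorphy for {Epsilon, Eta}.
III (derived state '1') is unique to Eta (autapomorphy; uninformative for grouping).
IV: derived state '1' in Theta only — an autapomorphy, so it tells us nothing about relationships among taxa.
Most parsimonious ingroup topology: (((Eta,Epsilon),Theta),Gamma).
Changes per character on this tree: I: 1; II: 1; III: 1; IV: 1.
Total = 4.

4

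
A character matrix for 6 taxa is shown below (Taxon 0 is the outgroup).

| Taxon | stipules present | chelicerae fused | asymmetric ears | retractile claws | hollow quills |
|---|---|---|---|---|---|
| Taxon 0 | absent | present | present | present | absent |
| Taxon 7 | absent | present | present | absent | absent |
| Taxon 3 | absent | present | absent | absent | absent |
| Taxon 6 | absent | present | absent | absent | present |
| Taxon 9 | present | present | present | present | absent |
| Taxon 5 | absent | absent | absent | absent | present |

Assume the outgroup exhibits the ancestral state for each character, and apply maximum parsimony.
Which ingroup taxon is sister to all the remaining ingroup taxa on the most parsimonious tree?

Taxon 9

Character polarity is set by the outgroup: the derived state is whichever differs from the outgroup's state, so for chelicerae fused, asymmetric ears, retractile claws the derived state is 'absent', and for the remaining characters it is 'present'.
stipules present (derived state 'present') is unique to Taxon 9 (autapomorphy; uninformative for grouping).
chelicerae fused: derived state 'absent' in Taxon 5 only — an autapomorphy, so it tells us nothing about relationships among taxa.
Only Taxon 3, Taxon 5, and Taxon 6 show the derived state 'absent' for asymmetric ears, supporting them as a clade.
retractile claws (derived state 'absent') is shared by Taxon 3, Taxon 5, Taxon 6, and Taxon 7 — a synapomorphy uniting that clade.
Only Taxon 5 and Taxon 6 show the derived state 'present' for hollow quills, supporting them as a clade.
Most parsimonious ingroup topology: ((Taxon 7,(Taxon 3,(Taxon 6,Taxon 5))),Taxon 9).
Taxon 9 is sister to the clade containing all other ingroup taxa, so it is the earliest-diverging (most basal) ingroup lineage.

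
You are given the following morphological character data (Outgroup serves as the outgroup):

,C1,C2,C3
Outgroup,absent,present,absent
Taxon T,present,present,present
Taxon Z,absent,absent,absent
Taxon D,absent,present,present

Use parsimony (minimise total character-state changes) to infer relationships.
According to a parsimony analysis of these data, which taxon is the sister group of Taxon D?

Taxon T

Character polarity is set by the outgroup: the derived state is whichever differs from the outgroup's state, so for C2 the derived state is 'absent', and for the remaining characters it is 'present'.
C1: derived state 'present' in Taxon T only — an autapomorphy, so it tells us nothing about relationships among taxa.
C2 (derived state 'absent') is unique to Taxon Z (autapomorphy; uninformative for grouping).
Only Taxon D and Taxon T show the derived state 'present' for C3, supporting them as a clade.
Most parsimonious ingroup topology: ((Taxon T,Taxon D),Taxon Z).
Taxon D and Taxon T form a cherry on this tree, so they are sister taxa.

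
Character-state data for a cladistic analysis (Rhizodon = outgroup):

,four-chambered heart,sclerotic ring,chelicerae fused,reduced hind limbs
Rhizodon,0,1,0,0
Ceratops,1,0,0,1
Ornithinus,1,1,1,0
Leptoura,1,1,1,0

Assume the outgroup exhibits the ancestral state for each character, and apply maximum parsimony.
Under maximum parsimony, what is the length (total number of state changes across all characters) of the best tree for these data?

4

Character polarity is set by the outgroup: the derived state is whichever differs from the outgroup's state, so for sclerotic ring the derived state is '0', and for the remaining characters it is '1'.
All ingroup taxa share the derived state '1' for four-chambered heart; it defines the ingroup but does not resolve relationships within it.
sclerotic ring: derived state '0' in Ceratops only — an autapomorphy, so it tells us nothing about relationships among taxa.
Only Leptoura and Ornithinus show the derived state '1' for chelicerae fused, supporting them as a clade.
reduced hind limbs (derived state '1') is unique to Ceratops (autapomorphy; uninformative for grouping).
Most parsimonious ingroup topology: (Ceratops,(Ornithinus,Leptoura)).
Changes per character on this tree: four-chambered heart: 1; sclerotic ring: 1; chelicerae fused: 1; reduced hind limbs: 1.
Total = 4.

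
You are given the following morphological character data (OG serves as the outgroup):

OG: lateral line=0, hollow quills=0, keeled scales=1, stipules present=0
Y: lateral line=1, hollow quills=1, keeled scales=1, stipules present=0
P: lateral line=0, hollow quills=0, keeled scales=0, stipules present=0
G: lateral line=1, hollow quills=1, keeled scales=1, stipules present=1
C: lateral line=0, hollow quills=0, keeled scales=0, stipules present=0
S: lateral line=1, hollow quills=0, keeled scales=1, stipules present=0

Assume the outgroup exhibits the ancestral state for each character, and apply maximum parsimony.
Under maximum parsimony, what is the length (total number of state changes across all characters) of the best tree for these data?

4

Character polarity is set by the outgroup: the derived state is whichever differs from the outgroup's state, so for keeled scales the derived state is '0', and for the remaining characters it is '1'.
Only G, S, and Y show the derived state '1' for lateral line, supporting them as a clade.
hollow quills (derived state '1') is shared by G and Y — a synapomorphy uniting that clade.
keeled scales: derived state '0' in C and P only — synapomorphy for {C, P}.
stipules present (derived state '1') is unique to G (autapomorphy; uninformative for grouping).
Most parsimonious ingroup topology: (((Y,G),S),(P,C)).
Changes per character on this tree: lateral line: 1; hollow quills: 1; keeled scales: 1; stipules present: 1.
Total = 4.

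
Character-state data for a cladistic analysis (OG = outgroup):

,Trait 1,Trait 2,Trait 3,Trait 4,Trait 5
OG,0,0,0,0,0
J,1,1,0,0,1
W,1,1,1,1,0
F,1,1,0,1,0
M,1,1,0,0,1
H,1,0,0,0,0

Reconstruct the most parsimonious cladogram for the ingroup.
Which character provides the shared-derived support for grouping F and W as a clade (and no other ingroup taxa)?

Trait 4

The outgroup has state '0' for every character, so '1' is the derived state throughout.
Trait 1 (derived state '1') is shared by all ingroup taxa — unites the whole ingroup.
Trait 2 (derived state '1') is shared by F, J, M, and W — a synapomorphy uniting that clade.
Trait 3 (derived state '1') is unique to W (autapomorphy; uninformative for grouping).
Only F and W show the derived state '1' for Trait 4, supporting them as a clade.
Trait 5: derived state '1' in J and M only — synapomorphy for {J, M}.
Most parsimonious ingroup topology: (((J,M),(W,F)),H).
The clade {F, W} is supported by Trait 4: its derived state '1' occurs in exactly those taxa and in no other taxon (including the outgroup).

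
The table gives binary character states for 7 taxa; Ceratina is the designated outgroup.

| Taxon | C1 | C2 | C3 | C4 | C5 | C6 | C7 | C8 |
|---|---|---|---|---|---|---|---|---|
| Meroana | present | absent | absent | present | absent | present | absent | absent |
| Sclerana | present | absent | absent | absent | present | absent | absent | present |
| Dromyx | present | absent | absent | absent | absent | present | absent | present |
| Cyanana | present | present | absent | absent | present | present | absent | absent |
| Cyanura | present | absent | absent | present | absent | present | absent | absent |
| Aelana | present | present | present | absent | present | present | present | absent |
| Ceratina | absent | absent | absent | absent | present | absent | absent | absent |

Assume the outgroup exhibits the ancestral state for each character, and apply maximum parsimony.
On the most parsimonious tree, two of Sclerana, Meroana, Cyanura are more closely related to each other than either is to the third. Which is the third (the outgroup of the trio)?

Character polarity is set by the outgroup: the derived state is whichever differs from the outgroup's state, so for C5 the derived state is 'absent', and for the remaining characters it is 'present'.
C1 (derived state 'present') is shared by all ingroup taxa — unites the whole ingroup.
Only Aelana and Cyanana show the derived state 'present' for C2, supporting them as a clade.
C3: derived state 'present' in Aelana only — an autapomorphy, so it tells us nothing about relationships among taxa.
C4: derived state 'present' in Cyanura and Meroana only — synapomorphy for {Cyanura, Meroana}.
Only Cyanura, Dromyx, and Meroana show the derived state 'absent' for C5, supporting them as a clade.
C6: derived state 'present' in Aelana, Cyanana, Cyanura, Dromyx, and Meroana only — synapomorphy for {Aelana, Cyanana, Cyanura, Dromyx, Meroana}.
C7 (derived state 'present') is unique to Aelana (autapomorphy; uninformative for grouping).
C8 (state 'present') occurs in Dromyx and Sclerana but conflicts with the nesting implied by the other characters — most parsimoniously interpreted as homoplasy.
Most parsimonious ingroup topology: ((((Cyanura,Meroana),Dromyx),(Aelana,Cyanana)),Sclerana).
Meroana and Cyanura share a more recent common ancestor with each other than either does with Sclerana, so Sclerana is the least closely related of the three.

Sclerana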